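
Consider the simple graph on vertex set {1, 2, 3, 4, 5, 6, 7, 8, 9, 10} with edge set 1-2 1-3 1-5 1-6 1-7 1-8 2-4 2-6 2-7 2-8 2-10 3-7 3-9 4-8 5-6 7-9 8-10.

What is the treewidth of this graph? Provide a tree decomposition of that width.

Each bag holds 3 vertices, so the decomposition has width 2, which upper-bounds the treewidth. On the other hand G contains the 3-clique {1, 2, 8}. A clique must lie in a single bag of any decomposition, so no decomposition can have width below 2. The upper and lower bounds meet at 2, so that is the treewidth.

Treewidth 2.
One such decomposition:
Bags: B1 = {1, 2, 6}  B2 = {1, 2, 8}  B3 = {1, 5, 6}  B4 = {1, 2, 7}  B5 = {2, 4, 8}  B6 = {1, 3, 7}  B7 = {3, 7, 9}  B8 = {2, 8, 10}
Tree: B1–B2, B1–B3, B1–B4, B2–B5, B4–B6, B6–B7, B5–B8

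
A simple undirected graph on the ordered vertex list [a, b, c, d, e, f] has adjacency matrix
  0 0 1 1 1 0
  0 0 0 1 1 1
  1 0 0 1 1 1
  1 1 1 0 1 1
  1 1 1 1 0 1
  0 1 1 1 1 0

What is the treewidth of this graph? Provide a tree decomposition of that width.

The largest bag has 4 vertices, giving width 3; this decomposition certifies tw(G) ≤ 3. For the lower bound, the 4 vertices {a, c, d, e} are pairwise adjacent, and any tree decomposition puts a clique entirely inside one bag — forcing width ≥ 3. Therefore the treewidth is 3.

Treewidth 3.
Bags: B1 = {b, d, e, f}  B2 = {c, d, e, f}  B3 = {a, c, d, e}
Tree: B1–B2, B2–B3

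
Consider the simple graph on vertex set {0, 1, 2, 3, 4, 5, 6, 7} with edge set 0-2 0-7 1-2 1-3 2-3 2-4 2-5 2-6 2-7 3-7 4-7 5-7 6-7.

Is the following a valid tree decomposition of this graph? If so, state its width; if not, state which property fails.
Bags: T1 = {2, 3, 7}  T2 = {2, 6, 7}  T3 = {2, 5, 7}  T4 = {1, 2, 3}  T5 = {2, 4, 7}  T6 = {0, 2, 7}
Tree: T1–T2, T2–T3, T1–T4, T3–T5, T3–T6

Yes; width 2.

Every vertex of G appears in some bag (union = {0, 1, 2, 3, 4, 5, 6, 7}); every edge is covered by a bag; and for each vertex v the set of bags containing v is connected in the bag tree. The decomposition is therefore valid. The largest bag has 3 vertices, so the width is 2.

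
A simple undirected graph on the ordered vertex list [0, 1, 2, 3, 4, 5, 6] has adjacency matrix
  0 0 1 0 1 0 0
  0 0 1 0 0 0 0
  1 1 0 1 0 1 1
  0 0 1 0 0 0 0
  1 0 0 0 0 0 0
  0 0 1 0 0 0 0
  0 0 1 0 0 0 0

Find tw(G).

1

A width-1 tree decomposition is:
Bags: B1 = {0, 2}  B2 = {2, 3}  B3 = {0, 4}  B4 = {2, 6}  B5 = {1, 2}  B6 = {2, 5}
Tree: B1–B2, B1–B3, B2–B4, B2–B5, B5–B6
The largest bag has 2 vertices, giving width 1; this decomposition certifies tw(G) ≤ 1. Any graph with an edge has treewidth ≥ 1, and G has the edge 2–0. Hence tw(G) = 1 exactly.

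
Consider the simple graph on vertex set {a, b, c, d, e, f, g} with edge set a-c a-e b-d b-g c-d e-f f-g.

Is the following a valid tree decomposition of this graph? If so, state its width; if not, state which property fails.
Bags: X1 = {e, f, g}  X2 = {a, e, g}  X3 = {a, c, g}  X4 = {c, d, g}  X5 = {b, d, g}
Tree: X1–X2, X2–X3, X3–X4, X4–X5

Yes; width 2.

Every vertex of G appears in some bag (union = {a, b, c, d, e, f, g}); every edge is covered by a bag; and for each vertex v the set of bags containing v is connected in the bag tree. The decomposition is therefore valid. The largest bag has 3 vertices, so the width is 2.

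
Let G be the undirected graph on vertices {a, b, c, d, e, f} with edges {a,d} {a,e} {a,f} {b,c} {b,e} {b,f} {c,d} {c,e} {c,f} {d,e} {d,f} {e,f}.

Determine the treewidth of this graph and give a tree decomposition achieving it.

Treewidth 3.
One such decomposition:
Bags: B1 = {a, d, e, f}  B2 = {c, d, e, f}  B3 = {b, c, e, f}
Tree: B1–B2, B2–B3

The largest bag has 4 vertices, giving width 3; this decomposition certifies tw(G) ≤ 3. On the other hand G contains the 4-clique {c, d, e, f}. A clique must lie in a single bag of any decomposition, so no decomposition can have width below 3. Combining the bounds, tw(G) = 3.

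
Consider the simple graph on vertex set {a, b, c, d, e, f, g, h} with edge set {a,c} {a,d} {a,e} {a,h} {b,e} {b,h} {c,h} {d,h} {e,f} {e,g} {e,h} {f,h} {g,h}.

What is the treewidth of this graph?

2

A width-2 tree decomposition is:
Bags: B1 = {e, f, h}  B2 = {e, g, h}  B3 = {a, e, h}  B4 = {a, c, h}  B5 = {b, e, h}  B6 = {a, d, h}
Tree: B1–B2, B1–B3, B3–B4, B3–B5, B3–B6
Every bag has size at most 3, so the width is 3 − 1 = 2 and tw(G) ≤ 2. Conversely, {a, d, h} is a clique of size 3, and the vertices of any clique must share a bag in every tree decomposition; so some bag has ≥ 3 vertices and tw(G) ≥ 2. Hence tw(G) = 2 exactly.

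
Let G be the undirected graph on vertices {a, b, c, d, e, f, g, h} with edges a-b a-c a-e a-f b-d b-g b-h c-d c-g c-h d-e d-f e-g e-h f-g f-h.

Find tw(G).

4

A width-4 tree decomposition is:
Bags: B1 = {b, c, e, f, h}  B2 = {b, c, d, e, f}  B3 = {b, c, e, f, g}  B4 = {a, b, c, e, f}
Tree: B1–B2, B2–B3, B3–B4
Every bag has size at most 5, so the width is 5 − 1 = 4 and tw(G) ≤ 4. For the lower bound: the 5 vertex sets {c,h}, {d,e}, {f,g}, {b}, {a} are disjoint, each induces a connected subgraph, and every pair is joined by at least one edge of G. Contracting each set to a single vertex therefore yields K_{5} as a minor, and since treewidth is minor-monotone, tw(G) ≥ tw(K_{5}) = 4. Hence tw(G) = 4 exactly.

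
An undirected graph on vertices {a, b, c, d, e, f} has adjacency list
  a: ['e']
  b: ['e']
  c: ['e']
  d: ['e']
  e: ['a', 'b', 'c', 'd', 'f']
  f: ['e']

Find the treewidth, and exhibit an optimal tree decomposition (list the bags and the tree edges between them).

Treewidth 1.
Bags: B1 = {b, e}  B2 = {c, e}  B3 = {a, e}  B4 = {e, f}  B5 = {d, e}
Tree: B1–B2, B1–B3, B3–B4, B4–B5

Each bag holds 2 vertices, so the decomposition has width 1, which upper-bounds the treewidth. G has an edge, so its treewidth is at least 1. The upper and lower bounds meet at 1, so that is the treewidth.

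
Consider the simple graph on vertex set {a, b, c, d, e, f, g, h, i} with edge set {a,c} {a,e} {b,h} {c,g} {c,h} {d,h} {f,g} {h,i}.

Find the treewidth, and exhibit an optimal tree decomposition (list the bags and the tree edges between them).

Treewidth 1.
One optimal decomposition is:
Bags: B1 = {c, g}  B2 = {f, g}  B3 = {a, c}  B4 = {a, e}  B5 = {c, h}  B6 = {d, h}  B7 = {h, i}  B8 = {b, h}
Tree: B1–B2, B1–B3, B3–B4, B3–B5, B5–B6, B5–B7, B6–B8

The largest bag has 2 vertices, giving width 1; this decomposition certifies tw(G) ≤ 1. Since G has at least one edge (e.g. g–c), it is not an edgeless graph, so tw(G) ≥ 1. Combining the bounds, tw(G) = 1.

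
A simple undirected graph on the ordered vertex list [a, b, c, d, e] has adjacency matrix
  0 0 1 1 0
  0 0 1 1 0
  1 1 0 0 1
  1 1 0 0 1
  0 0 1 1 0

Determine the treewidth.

2

A width-2 tree decomposition is:
Bags: B1 = {b, c, d}  B2 = {c, d, e}  B3 = {a, c, d}
Tree: B1–B2, B2–B3
The largest bag has 3 vertices, giving width 2; this decomposition certifies tw(G) ≤ 2. For the lower bound, G contains the cycle c–b–d–e–c, so G is not a forest; only forests have treewidth ≤ 1, hence tw(G) ≥ 2. Therefore the treewidth is 2.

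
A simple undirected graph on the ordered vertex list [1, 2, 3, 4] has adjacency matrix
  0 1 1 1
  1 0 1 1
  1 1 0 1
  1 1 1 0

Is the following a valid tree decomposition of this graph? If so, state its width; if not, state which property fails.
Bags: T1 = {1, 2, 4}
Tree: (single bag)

A tree decomposition must satisfy three properties: every vertex lies in some bag; for every edge, both endpoints lie together in some bag; and for every vertex, the bags containing it form a connected subtree. Here vertex 3 appears in no bag, so the decomposition is invalid.

No — vertex 3 appears in no bag.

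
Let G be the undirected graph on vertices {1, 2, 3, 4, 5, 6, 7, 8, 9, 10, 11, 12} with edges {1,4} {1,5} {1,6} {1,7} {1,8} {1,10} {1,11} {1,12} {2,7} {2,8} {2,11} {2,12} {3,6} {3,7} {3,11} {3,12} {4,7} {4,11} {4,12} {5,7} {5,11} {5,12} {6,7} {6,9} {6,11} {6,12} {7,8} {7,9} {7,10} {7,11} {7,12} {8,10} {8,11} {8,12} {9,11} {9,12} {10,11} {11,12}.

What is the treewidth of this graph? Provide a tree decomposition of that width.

Treewidth 4.
Bags: B1 = {1, 7, 8, 11, 12}  B2 = {2, 7, 8, 11, 12}  B3 = {1, 6, 7, 11, 12}  B4 = {1, 7, 8, 10, 11}  B5 = {6, 7, 9, 11, 12}  B6 = {3, 6, 7, 11, 12}  B7 = {1, 4, 7, 11, 12}  B8 = {1, 5, 7, 11, 12}
Tree: B1–B2, B1–B3, B1–B4, B3–B5, B3–B6, B1–B7, B7–B8

Every bag has size at most 5, so the width is 5 − 1 = 4 and tw(G) ≤ 4. Conversely, {1, 7, 8, 10, 11} is a clique of size 5, and the vertices of any clique must share a bag in every tree decomposition; so some bag has ≥ 5 vertices and tw(G) ≥ 4. Hence tw(G) = 4 exactly.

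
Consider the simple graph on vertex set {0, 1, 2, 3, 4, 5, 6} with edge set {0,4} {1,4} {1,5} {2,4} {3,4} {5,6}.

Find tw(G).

A width-1 tree decomposition is:
Bags: B1 = {1, 4}  B2 = {0, 4}  B3 = {3, 4}  B4 = {1, 5}  B5 = {5, 6}  B6 = {2, 4}
Tree: B1–B2, B2–B3, B1–B4, B4–B5, B1–B6
Each bag holds 2 vertices, so the decomposition has width 1, which upper-bounds the treewidth. Since G has at least one edge (e.g. 4–1), it is not an edgeless graph, so tw(G) ≥ 1. The upper and lower bounds meet at 1, so that is the treewidth.

1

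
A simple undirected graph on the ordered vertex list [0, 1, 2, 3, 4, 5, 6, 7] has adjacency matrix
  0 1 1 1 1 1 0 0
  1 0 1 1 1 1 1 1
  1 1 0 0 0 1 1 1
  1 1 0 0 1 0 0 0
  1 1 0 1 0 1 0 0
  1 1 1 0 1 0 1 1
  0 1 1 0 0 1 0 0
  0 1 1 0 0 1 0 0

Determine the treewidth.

3

A width-3 tree decomposition is:
Bags: B1 = {0, 1, 4, 5}  B2 = {0, 1, 2, 5}  B3 = {1, 2, 5, 6}  B4 = {1, 2, 5, 7}  B5 = {0, 1, 3, 4}
Tree: B1–B2, B2–B3, B3–B4, B1–B5
The largest bag has 4 vertices, giving width 3; this decomposition certifies tw(G) ≤ 3. On the other hand G contains the 4-clique {0, 1, 3, 4}. A clique must lie in a single bag of any decomposition, so no decomposition can have width below 3. Combining the bounds, tw(G) = 3.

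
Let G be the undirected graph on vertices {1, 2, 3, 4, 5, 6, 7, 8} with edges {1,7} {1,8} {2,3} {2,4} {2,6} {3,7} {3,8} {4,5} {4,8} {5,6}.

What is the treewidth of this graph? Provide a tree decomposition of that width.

The largest bag has 3 vertices, giving width 2; this decomposition certifies tw(G) ≤ 2. For the lower bound, G contains the cycle 7–1–8–3–7, so G is not a forest; only forests have treewidth ≤ 1, hence tw(G) ≥ 2. Hence tw(G) = 2 exactly.

Treewidth 2.
One such decomposition:
Bags: B1 = {1, 3, 7}  B2 = {1, 3, 8}  B3 = {2, 3, 8}  B4 = {2, 4, 8}  B5 = {2, 4, 6}  B6 = {4, 5, 6}
Tree: B1–B2, B2–B3, B3–B4, B4–B5, B5–B6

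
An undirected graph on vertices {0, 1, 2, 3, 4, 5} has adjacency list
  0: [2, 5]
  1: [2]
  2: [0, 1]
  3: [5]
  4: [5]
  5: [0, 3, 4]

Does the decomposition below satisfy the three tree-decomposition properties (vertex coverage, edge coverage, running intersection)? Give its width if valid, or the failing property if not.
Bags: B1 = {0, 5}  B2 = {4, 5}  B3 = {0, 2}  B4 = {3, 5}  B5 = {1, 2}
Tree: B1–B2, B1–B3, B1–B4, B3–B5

Checking the three conditions: (i) the bags cover all of {0, 1, 2, 3, 4, 5}; (ii) for each edge, some bag contains both endpoints; (iii) the bags containing any fixed vertex form a subtree. All hold, so the decomposition is valid with width 2 − 1 = 1.

Yes; width 1.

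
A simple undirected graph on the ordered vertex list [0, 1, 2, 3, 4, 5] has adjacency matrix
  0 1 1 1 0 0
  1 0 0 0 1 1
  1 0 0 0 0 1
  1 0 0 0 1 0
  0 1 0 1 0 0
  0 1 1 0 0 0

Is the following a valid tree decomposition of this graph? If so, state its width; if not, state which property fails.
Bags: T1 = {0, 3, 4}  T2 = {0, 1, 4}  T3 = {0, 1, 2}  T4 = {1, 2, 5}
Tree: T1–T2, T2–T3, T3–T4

Vertex coverage: the bags together contain {0, 1, 2, 3, 4, 5}, the full vertex set. Edge coverage: each edge of G has both endpoints in at least one bag. Running intersection: for every vertex, the bags containing it form a connected subtree. All three properties hold, so this is a valid tree decomposition of width max|bag| − 1 = 2, and hence tw(G) ≤ 2.

Yes; width 2.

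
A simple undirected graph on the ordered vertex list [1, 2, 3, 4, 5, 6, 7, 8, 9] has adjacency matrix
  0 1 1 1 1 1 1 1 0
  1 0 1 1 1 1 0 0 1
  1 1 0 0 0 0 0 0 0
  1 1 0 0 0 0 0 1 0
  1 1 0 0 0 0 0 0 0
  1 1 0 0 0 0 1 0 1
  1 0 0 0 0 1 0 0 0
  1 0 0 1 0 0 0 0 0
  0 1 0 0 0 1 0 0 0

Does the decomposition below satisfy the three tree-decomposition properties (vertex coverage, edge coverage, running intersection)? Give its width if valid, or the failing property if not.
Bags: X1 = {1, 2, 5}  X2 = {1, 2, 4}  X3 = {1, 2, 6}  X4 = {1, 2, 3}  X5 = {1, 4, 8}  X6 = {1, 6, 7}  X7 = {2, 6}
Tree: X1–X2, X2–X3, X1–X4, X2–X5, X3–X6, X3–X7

No — vertex 9 appears in no bag.

A tree decomposition must satisfy three properties: every vertex lies in some bag; for every edge, both endpoints lie together in some bag; and for every vertex, the bags containing it form a connected subtree. Here vertex 9 appears in no bag, so the decomposition is invalid.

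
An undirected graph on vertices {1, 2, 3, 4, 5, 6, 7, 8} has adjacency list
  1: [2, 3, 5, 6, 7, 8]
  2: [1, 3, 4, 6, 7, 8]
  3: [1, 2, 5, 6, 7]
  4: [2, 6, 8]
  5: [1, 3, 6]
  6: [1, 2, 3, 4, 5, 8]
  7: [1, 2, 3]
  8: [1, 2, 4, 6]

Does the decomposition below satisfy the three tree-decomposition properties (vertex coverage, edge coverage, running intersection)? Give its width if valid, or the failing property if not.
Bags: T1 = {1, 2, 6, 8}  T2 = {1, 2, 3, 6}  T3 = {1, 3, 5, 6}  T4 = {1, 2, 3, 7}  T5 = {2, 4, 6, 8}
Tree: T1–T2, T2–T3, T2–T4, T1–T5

Vertex coverage: the bags together contain {1, 2, 3, 4, 5, 6, 7, 8}, the full vertex set. Edge coverage: each edge of G has both endpoints in at least one bag. Running intersection: for every vertex, the bags containing it form a connected subtree. All three properties hold, so this is a valid tree decomposition of width max|bag| − 1 = 3, and hence tw(G) ≤ 3.

Yes; width 3.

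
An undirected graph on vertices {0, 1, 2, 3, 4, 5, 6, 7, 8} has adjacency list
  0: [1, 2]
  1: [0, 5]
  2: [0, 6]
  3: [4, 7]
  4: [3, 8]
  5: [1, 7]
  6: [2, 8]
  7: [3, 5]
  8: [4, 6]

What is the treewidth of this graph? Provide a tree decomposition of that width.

Treewidth 2.
One such decomposition:
Bags: B1 = {0, 1, 5}  B2 = {0, 5, 7}  B3 = {0, 3, 7}  B4 = {0, 3, 4}  B5 = {0, 4, 8}  B6 = {0, 6, 8}  B7 = {0, 2, 6}
Tree: B1–B2, B2–B3, B3–B4, B4–B5, B5–B6, B6–B7

Each bag holds 3 vertices, so the decomposition has width 2, which upper-bounds the treewidth. The edges 0–1–5–7–3–4–8–6–2–0 form a cycle, so G is not a tree and its treewidth is at least 2. Hence tw(G) = 2 exactly.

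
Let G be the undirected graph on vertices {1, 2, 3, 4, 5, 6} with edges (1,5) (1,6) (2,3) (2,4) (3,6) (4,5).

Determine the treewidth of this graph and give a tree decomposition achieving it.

Each bag holds 3 vertices, so the decomposition has width 2, which upper-bounds the treewidth. The edges 4–2–3–6–1–5–4 form a cycle, so G is not a tree and its treewidth is at least 2. The upper and lower bounds meet at 2, so that is the treewidth.

Treewidth 2.
One such decomposition:
Bags: B1 = {2, 3, 4}  B2 = {3, 4, 6}  B3 = {1, 4, 6}  B4 = {1, 4, 5}
Tree: B1–B2, B2–B3, B3–B4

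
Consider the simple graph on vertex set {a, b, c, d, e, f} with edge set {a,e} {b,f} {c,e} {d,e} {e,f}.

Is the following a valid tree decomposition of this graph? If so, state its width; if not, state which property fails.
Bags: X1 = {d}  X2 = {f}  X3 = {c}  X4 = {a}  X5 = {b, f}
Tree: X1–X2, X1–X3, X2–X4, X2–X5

A tree decomposition must satisfy three properties: every vertex lies in some bag; for every edge, both endpoints lie together in some bag; and for every vertex, the bags containing it form a connected subtree. Here vertex e appears in no bag, so the decomposition is invalid.

No — vertex e appears in no bag.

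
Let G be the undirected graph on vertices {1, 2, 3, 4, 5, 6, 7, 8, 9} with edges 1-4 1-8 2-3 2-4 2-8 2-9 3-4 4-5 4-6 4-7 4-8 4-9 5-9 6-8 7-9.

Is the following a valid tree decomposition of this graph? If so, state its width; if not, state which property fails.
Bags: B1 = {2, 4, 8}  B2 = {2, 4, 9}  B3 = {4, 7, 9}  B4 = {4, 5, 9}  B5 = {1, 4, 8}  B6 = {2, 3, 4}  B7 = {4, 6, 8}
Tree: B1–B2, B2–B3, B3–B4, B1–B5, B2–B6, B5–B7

Yes; width 2.

Vertex coverage: the bags together contain {1, 2, 3, 4, 5, 6, 7, 8, 9}, the full vertex set. Edge coverage: each edge of G has both endpoints in at least one bag. Running intersection: for every vertex, the bags containing it form a connected subtree. All three properties hold, so this is a valid tree decomposition of width max|bag| − 1 = 2, and hence tw(G) ≤ 2.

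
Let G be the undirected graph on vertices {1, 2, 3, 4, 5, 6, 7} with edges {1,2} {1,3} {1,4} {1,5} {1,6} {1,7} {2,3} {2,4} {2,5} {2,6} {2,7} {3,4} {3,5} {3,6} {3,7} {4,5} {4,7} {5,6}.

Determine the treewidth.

A width-4 tree decomposition is:
Bags: B1 = {1, 2, 3, 4, 5}  B2 = {1, 2, 3, 5, 6}  B3 = {1, 2, 3, 4, 7}
Tree: B1–B2, B1–B3
The largest bag has 5 vertices, giving width 4; this decomposition certifies tw(G) ≤ 4. For the lower bound, the 5 vertices {1, 2, 3, 4, 5} are pairwise adjacent, and any tree decomposition puts a clique entirely inside one bag — forcing width ≥ 4. Therefore the treewidth is 4.

4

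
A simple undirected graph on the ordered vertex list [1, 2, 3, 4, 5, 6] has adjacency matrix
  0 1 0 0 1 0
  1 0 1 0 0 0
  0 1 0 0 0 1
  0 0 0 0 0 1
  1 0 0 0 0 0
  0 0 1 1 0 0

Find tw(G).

A width-1 tree decomposition is:
Bags: B1 = {4, 6}  B2 = {3, 6}  B3 = {2, 3}  B4 = {1, 2}  B5 = {1, 5}
Tree: B1–B2, B2–B3, B3–B4, B4–B5
Each bag holds 2 vertices, so the decomposition has width 1, which upper-bounds the treewidth. Any graph with an edge has treewidth ≥ 1, and G has the edge 4–6. Therefore the treewidth is 1.

1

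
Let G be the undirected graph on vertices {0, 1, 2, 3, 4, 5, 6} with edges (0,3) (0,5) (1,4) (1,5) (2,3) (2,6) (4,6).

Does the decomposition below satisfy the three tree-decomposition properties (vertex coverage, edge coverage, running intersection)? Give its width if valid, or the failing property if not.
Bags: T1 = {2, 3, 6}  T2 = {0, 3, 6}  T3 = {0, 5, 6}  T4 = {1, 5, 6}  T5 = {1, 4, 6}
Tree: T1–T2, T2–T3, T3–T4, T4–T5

Yes; width 2.

Every vertex of G appears in some bag (union = {0, 1, 2, 3, 4, 5, 6}); every edge is covered by a bag; and for each vertex v the set of bags containing v is connected in the bag tree. The decomposition is therefore valid. The largest bag has 3 vertices, so the width is 2.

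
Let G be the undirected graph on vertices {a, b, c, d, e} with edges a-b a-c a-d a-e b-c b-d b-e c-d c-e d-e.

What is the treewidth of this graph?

4

A width-4 tree decomposition is:
Bags: B1 = {a, b, c, d, e}
Tree: (single bag)
With just one bag of size 5, the width is 5 − 1 = 4, so tw(G) ≤ 4. Conversely, {a, b, c, d, e} is a clique of size 5, and the vertices of any clique must share a bag in every tree decomposition; so some bag has ≥ 5 vertices and tw(G) ≥ 4. The upper and lower bounds meet at 4, so that is the treewidth.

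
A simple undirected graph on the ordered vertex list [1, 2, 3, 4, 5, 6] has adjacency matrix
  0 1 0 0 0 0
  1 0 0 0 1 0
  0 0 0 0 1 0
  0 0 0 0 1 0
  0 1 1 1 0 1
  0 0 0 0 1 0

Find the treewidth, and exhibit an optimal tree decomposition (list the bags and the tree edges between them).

The largest bag has 2 vertices, giving width 1; this decomposition certifies tw(G) ≤ 1. Since G has at least one edge (e.g. 2–5), it is not an edgeless graph, so tw(G) ≥ 1. Combining the bounds, tw(G) = 1.

Treewidth 1.
Bags: B1 = {2, 5}  B2 = {5, 6}  B3 = {3, 5}  B4 = {4, 5}  B5 = {1, 2}
Tree: B1–B2, B1–B3, B2–B4, B1–B5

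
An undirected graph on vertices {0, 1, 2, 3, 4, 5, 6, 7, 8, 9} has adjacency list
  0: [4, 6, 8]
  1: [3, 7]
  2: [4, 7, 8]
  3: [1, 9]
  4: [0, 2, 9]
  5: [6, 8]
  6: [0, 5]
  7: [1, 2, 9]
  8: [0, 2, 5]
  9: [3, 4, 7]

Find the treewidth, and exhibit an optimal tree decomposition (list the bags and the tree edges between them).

Treewidth 2.
One optimal decomposition is:
Bags: B1 = {1, 3, 9}  B2 = {1, 7, 9}  B3 = {4, 7, 9}  B4 = {2, 4, 7}  B5 = {0, 2, 4}  B6 = {0, 2, 8}  B7 = {0, 6, 8}  B8 = {5, 6, 8}
Tree: B1–B2, B2–B3, B3–B4, B4–B5, B5–B6, B6–B7, B7–B8

Each bag holds 3 vertices, so the decomposition has width 2, which upper-bounds the treewidth. For the lower bound, G contains the cycle 3–1–7–9–3, so G is not a forest; only forests have treewidth ≤ 1, hence tw(G) ≥ 2. Combining the bounds, tw(G) = 2.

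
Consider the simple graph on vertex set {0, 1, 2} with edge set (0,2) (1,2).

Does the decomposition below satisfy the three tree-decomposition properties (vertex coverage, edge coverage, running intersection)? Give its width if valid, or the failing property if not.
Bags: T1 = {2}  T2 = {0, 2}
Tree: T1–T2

No — vertex 1 appears in no bag.

A tree decomposition must satisfy three properties: every vertex lies in some bag; for every edge, both endpoints lie together in some bag; and for every vertex, the bags containing it form a connected subtree. Here vertex 1 appears in no bag, so the decomposition is invalid.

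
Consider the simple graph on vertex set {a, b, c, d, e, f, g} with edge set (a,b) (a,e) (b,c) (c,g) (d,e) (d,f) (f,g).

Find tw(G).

A width-2 tree decomposition is:
Bags: B1 = {b, c, g}  B2 = {a, b, g}  B3 = {a, e, g}  B4 = {d, e, g}  B5 = {d, f, g}
Tree: B1–B2, B2–B3, B3–B4, B4–B5
The largest bag has 3 vertices, giving width 2; this decomposition certifies tw(G) ≤ 2. For the lower bound, G contains the cycle g–c–b–a–e–d–f–g, so G is not a forest; only forests have treewidth ≤ 1, hence tw(G) ≥ 2. Combining the bounds, tw(G) = 2.

2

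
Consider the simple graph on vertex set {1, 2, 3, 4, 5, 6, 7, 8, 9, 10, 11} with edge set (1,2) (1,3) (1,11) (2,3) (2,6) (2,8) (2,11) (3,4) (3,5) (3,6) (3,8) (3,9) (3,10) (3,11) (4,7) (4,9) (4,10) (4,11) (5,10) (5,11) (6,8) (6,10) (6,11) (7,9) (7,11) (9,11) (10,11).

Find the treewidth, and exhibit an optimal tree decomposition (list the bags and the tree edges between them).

The largest bag has 4 vertices, giving width 3; this decomposition certifies tw(G) ≤ 3. Conversely, {2, 3, 6, 8} is a clique of size 4, and the vertices of any clique must share a bag in every tree decomposition; so some bag has ≥ 4 vertices and tw(G) ≥ 3. The upper and lower bounds meet at 3, so that is the treewidth.

Treewidth 3.
One optimal decomposition is:
Bags: B1 = {3, 6, 10, 11}  B2 = {3, 4, 10, 11}  B3 = {3, 4, 9, 11}  B4 = {2, 3, 6, 11}  B5 = {2, 3, 6, 8}  B6 = {1, 2, 3, 11}  B7 = {3, 5, 10, 11}  B8 = {4, 7, 9, 11}
Tree: B1–B2, B2–B3, B1–B4, B4–B5, B4–B6, B2–B7, B3–B8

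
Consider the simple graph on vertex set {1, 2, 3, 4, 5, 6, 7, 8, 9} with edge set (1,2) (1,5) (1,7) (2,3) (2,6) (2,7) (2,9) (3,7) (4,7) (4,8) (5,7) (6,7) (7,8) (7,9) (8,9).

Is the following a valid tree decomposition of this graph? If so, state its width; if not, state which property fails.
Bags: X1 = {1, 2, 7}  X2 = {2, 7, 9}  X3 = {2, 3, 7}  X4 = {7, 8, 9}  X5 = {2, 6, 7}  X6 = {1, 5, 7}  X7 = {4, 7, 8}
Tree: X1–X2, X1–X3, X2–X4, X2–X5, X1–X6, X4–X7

Yes; width 2.

Checking the three conditions: (i) the bags cover all of {1, 2, 3, 4, 5, 6, 7, 8, 9}; (ii) for each edge, some bag contains both endpoints; (iii) the bags containing any fixed vertex form a subtree. All hold, so the decomposition is valid with width 3 − 1 = 2.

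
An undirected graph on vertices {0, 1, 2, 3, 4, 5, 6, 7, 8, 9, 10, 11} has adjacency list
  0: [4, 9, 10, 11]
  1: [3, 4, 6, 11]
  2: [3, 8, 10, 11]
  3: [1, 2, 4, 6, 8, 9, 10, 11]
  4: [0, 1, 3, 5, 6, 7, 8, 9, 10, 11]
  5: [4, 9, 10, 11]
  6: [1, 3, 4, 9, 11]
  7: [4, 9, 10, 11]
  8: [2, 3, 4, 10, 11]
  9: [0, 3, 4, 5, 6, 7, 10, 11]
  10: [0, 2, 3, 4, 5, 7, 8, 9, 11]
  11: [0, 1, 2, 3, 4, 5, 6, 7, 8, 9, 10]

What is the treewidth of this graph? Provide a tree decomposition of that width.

The largest bag has 5 vertices, giving width 4; this decomposition certifies tw(G) ≤ 4. Conversely, {2, 3, 8, 10, 11} is a clique of size 5, and the vertices of any clique must share a bag in every tree decomposition; so some bag has ≥ 5 vertices and tw(G) ≥ 4. Therefore the treewidth is 4.

Treewidth 4.
Bags: B1 = {3, 4, 6, 9, 11}  B2 = {3, 4, 9, 10, 11}  B3 = {4, 7, 9, 10, 11}  B4 = {0, 4, 9, 10, 11}  B5 = {4, 5, 9, 10, 11}  B6 = {3, 4, 8, 10, 11}  B7 = {1, 3, 4, 6, 11}  B8 = {2, 3, 8, 10, 11}
Tree: B1–B2, B2–B3, B2–B4, B4–B5, B2–B6, B1–B7, B6–B8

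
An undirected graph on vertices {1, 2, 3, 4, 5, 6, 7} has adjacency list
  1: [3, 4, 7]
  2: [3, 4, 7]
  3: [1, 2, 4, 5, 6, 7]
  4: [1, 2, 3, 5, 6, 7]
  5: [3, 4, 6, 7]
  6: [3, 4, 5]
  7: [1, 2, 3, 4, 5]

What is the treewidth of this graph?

3

A width-3 tree decomposition is:
Bags: B1 = {2, 3, 4, 7}  B2 = {3, 4, 5, 7}  B3 = {3, 4, 5, 6}  B4 = {1, 3, 4, 7}
Tree: B1–B2, B2–B3, B2–B4
The largest bag has 4 vertices, giving width 3; this decomposition certifies tw(G) ≤ 3. For the lower bound, the 4 vertices {3, 4, 5, 6} are pairwise adjacent, and any tree decomposition puts a clique entirely inside one bag — forcing width ≥ 3. Therefore the treewidth is 3.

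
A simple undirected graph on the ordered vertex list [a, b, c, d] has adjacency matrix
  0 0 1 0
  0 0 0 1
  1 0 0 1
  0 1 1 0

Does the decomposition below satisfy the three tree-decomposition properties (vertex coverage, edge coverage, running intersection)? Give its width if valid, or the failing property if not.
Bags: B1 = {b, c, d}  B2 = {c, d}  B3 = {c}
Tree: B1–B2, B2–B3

A tree decomposition must satisfy three properties: every vertex lies in some bag; for every edge, both endpoints lie together in some bag; and for every vertex, the bags containing it form a connected subtree. Here vertex a appears in no bag, so the decomposition is invalid.

No — vertex a appears in no bag.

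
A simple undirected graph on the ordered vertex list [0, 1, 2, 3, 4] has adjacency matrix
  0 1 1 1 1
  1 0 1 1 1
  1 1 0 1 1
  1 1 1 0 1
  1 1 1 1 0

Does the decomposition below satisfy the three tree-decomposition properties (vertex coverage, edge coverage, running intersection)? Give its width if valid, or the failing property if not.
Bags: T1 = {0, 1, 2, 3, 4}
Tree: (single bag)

Vertex coverage: the bags together contain {0, 1, 2, 3, 4}, the full vertex set. Edge coverage: each edge of G has both endpoints in at least one bag. Running intersection: for every vertex, the bags containing it form a connected subtree. All three properties hold, so this is a valid tree decomposition of width max|bag| − 1 = 4, and hence tw(G) ≤ 4.

Yes; width 4.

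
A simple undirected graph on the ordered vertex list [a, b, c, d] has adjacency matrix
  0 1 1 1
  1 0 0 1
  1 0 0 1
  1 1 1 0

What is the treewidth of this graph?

2

A width-2 tree decomposition is:
Bags: B1 = {a, c, d}  B2 = {a, b, d}
Tree: B1–B2
The largest bag has 3 vertices, giving width 2; this decomposition certifies tw(G) ≤ 2. Conversely, {a, c, d} is a clique of size 3, and the vertices of any clique must share a bag in every tree decomposition; so some bag has ≥ 3 vertices and tw(G) ≥ 2. Hence tw(G) = 2 exactly.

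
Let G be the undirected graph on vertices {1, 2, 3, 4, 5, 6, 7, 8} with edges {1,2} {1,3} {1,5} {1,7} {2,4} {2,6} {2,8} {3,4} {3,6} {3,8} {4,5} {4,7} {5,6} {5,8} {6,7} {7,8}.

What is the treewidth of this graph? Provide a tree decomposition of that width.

The largest bag has 5 vertices, giving width 4; this decomposition certifies tw(G) ≤ 4. For the lower bound: the 5 vertex sets {6,7}, {1,2}, {3,4}, {5}, {8} are disjoint, each induces a connected subgraph, and every pair is joined by at least one edge of G. Contracting each set to a single vertex therefore yields K_{5} as a minor, and since treewidth is minor-monotone, tw(G) ≥ tw(K_{5}) = 4. The upper and lower bounds meet at 4, so that is the treewidth.

Treewidth 4.
One such decomposition:
Bags: B1 = {2, 3, 5, 6, 7}  B2 = {1, 2, 3, 5, 7}  B3 = {2, 3, 4, 5, 7}  B4 = {2, 3, 5, 7, 8}
Tree: B1–B2, B2–B3, B3–B4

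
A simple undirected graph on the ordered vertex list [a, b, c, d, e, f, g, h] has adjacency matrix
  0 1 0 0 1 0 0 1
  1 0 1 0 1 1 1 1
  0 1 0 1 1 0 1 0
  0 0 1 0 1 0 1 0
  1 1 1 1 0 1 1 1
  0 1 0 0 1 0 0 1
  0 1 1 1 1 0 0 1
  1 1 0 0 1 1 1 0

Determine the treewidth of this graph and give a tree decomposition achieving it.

The largest bag has 4 vertices, giving width 3; this decomposition certifies tw(G) ≤ 3. Conversely, {c, d, e, g} is a clique of size 4, and the vertices of any clique must share a bag in every tree decomposition; so some bag has ≥ 4 vertices and tw(G) ≥ 3. Therefore the treewidth is 3.

Treewidth 3.
One optimal decomposition is:
Bags: B1 = {b, e, g, h}  B2 = {a, b, e, h}  B3 = {b, c, e, g}  B4 = {c, d, e, g}  B5 = {b, e, f, h}
Tree: B1–B2, B1–B3, B3–B4, B1–B5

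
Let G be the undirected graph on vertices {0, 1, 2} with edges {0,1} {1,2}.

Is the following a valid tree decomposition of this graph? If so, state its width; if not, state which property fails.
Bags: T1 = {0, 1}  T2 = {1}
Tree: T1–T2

No — vertex 2 appears in no bag.

A tree decomposition must satisfy three properties: every vertex lies in some bag; for every edge, both endpoints lie together in some bag; and for every vertex, the bags containing it form a connected subtree. Here vertex 2 appears in no bag, so the decomposition is invalid.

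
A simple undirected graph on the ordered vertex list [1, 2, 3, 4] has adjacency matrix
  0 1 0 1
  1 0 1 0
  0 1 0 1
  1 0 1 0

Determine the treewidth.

A width-2 tree decomposition is:
Bags: B1 = {2, 3, 4}  B2 = {1, 2, 4}
Tree: B1–B2
Every bag has size at most 3, so the width is 3 − 1 = 2 and tw(G) ≤ 2. Since 4–3–2–1–4 is a cycle in G, G is not acyclic. Forests are exactly the graphs of treewidth ≤ 1, so tw(G) ≥ 2. Combining the bounds, tw(G) = 2.

2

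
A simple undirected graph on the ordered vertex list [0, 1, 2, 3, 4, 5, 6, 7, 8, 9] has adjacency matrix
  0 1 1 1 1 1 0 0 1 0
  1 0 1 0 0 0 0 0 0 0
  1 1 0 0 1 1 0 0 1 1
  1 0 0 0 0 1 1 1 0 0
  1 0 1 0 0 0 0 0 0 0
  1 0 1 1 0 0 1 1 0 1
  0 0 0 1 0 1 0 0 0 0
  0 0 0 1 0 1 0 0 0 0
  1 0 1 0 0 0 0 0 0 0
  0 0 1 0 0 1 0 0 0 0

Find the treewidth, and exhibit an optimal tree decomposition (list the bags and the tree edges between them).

Treewidth 2.
One optimal decomposition is:
Bags: B1 = {0, 2, 5}  B2 = {0, 3, 5}  B3 = {0, 1, 2}  B4 = {3, 5, 7}  B5 = {2, 5, 9}  B6 = {0, 2, 4}  B7 = {0, 2, 8}  B8 = {3, 5, 6}
Tree: B1–B2, B1–B3, B2–B4, B1–B5, B1–B6, B6–B7, B4–B8

Every bag has size at most 3, so the width is 3 − 1 = 2 and tw(G) ≤ 2. Conversely, {0, 2, 8} is a clique of size 3, and the vertices of any clique must share a bag in every tree decomposition; so some bag has ≥ 3 vertices and tw(G) ≥ 2. Hence tw(G) = 2 exactly.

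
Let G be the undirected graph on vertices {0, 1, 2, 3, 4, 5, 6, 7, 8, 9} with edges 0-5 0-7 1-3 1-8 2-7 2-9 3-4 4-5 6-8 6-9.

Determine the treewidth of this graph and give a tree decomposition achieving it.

The largest bag has 3 vertices, giving width 2; this decomposition certifies tw(G) ≤ 2. For the lower bound, G contains the cycle 9–2–7–0–5–4–3–1–8–6–9, so G is not a forest; only forests have treewidth ≤ 1, hence tw(G) ≥ 2. Therefore the treewidth is 2.

Treewidth 2.
Bags: B1 = {2, 7, 9}  B2 = {0, 7, 9}  B3 = {0, 5, 9}  B4 = {4, 5, 9}  B5 = {3, 4, 9}  B6 = {1, 3, 9}  B7 = {1, 8, 9}  B8 = {6, 8, 9}
Tree: B1–B2, B2–B3, B3–B4, B4–B5, B5–B6, B6–B7, B7–B8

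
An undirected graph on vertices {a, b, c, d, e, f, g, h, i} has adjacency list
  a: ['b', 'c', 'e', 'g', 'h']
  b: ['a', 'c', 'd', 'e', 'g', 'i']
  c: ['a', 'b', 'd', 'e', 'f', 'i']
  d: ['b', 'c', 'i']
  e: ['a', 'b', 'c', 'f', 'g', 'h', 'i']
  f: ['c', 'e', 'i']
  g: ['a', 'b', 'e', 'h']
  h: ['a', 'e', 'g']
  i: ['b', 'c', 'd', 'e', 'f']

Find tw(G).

A width-3 tree decomposition is:
Bags: B1 = {b, c, e, i}  B2 = {b, c, d, i}  B3 = {c, e, f, i}  B4 = {a, b, c, e}  B5 = {a, b, e, g}  B6 = {a, e, g, h}
Tree: B1–B2, B1–B3, B1–B4, B4–B5, B5–B6
The largest bag has 4 vertices, giving width 3; this decomposition certifies tw(G) ≤ 3. For the lower bound, the 4 vertices {b, c, d, i} are pairwise adjacent, and any tree decomposition puts a clique entirely inside one bag — forcing width ≥ 3. The upper and lower bounds meet at 3, so that is the treewidth.

3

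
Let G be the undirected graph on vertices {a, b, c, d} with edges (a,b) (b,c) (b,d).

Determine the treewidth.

A width-1 tree decomposition is:
Bags: B1 = {a, b}  B2 = {b, d}  B3 = {b, c}
Tree: B1–B2, B2–B3
Every bag has size at most 2, so the width is 2 − 1 = 1 and tw(G) ≤ 1. Any graph with an edge has treewidth ≥ 1, and G has the edge a–b. Combining the bounds, tw(G) = 1.

1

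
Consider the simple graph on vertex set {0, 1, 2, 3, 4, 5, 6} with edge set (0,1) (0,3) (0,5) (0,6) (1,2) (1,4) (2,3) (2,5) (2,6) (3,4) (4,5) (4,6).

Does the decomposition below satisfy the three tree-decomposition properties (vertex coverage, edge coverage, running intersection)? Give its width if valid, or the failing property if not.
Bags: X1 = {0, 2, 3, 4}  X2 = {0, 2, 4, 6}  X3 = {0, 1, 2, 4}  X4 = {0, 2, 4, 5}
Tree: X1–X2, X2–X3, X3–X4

Yes; width 3.

Vertex coverage: the bags together contain {0, 1, 2, 3, 4, 5, 6}, the full vertex set. Edge coverage: each edge of G has both endpoints in at least one bag. Running intersection: for every vertex, the bags containing it form a connected subtree. All three properties hold, so this is a valid tree decomposition of width max|bag| − 1 = 3, and hence tw(G) ≤ 3.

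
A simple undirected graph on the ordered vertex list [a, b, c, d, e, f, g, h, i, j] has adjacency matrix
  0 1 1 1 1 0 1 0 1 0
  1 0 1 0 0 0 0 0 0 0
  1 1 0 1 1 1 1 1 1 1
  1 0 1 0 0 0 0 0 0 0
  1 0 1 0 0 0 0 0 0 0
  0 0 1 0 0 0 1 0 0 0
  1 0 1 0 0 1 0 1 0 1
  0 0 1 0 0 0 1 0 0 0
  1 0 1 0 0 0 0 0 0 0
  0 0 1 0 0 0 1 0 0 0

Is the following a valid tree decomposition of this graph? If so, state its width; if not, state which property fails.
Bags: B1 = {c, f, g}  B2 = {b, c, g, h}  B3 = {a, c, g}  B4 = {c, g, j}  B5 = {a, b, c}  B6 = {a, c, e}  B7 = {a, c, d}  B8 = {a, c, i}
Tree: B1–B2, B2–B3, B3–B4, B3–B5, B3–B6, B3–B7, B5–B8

A tree decomposition must satisfy three properties: every vertex lies in some bag; for every edge, both endpoints lie together in some bag; and for every vertex, the bags containing it form a connected subtree. Here bags containing vertex b are not connected in the tree, so the decomposition is invalid.

No — bags containing vertex b are not connected in the tree.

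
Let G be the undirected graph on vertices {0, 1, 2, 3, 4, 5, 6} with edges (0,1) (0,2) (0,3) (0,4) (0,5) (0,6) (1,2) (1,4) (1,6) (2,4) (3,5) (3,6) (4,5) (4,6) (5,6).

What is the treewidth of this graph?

3

A width-3 tree decomposition is:
Bags: B1 = {0, 1, 4, 6}  B2 = {0, 4, 5, 6}  B3 = {0, 3, 5, 6}  B4 = {0, 1, 2, 4}
Tree: B1–B2, B2–B3, B1–B4
The largest bag has 4 vertices, giving width 3; this decomposition certifies tw(G) ≤ 3. For the lower bound, the 4 vertices {0, 3, 5, 6} are pairwise adjacent, and any tree decomposition puts a clique entirely inside one bag — forcing width ≥ 3. Therefore the treewidth is 3.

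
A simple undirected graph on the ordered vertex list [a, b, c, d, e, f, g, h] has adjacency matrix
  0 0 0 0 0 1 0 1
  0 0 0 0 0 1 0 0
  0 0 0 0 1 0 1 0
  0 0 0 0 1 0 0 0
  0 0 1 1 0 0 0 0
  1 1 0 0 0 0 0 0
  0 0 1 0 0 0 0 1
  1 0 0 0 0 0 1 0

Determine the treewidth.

A width-1 tree decomposition is:
Bags: B1 = {d, e}  B2 = {c, e}  B3 = {c, g}  B4 = {g, h}  B5 = {a, h}  B6 = {a, f}  B7 = {b, f}
Tree: B1–B2, B2–B3, B3–B4, B4–B5, B5–B6, B6–B7
Each bag holds 2 vertices, so the decomposition has width 1, which upper-bounds the treewidth. Any graph with an edge has treewidth ≥ 1, and G has the edge d–e. Therefore the treewidth is 1.

1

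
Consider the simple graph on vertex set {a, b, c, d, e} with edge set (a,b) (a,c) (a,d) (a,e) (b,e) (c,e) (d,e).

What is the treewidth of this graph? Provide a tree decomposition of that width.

Each bag holds 3 vertices, so the decomposition has width 2, which upper-bounds the treewidth. For the lower bound, the 3 vertices {a, d, e} are pairwise adjacent, and any tree decomposition puts a clique entirely inside one bag — forcing width ≥ 2. The upper and lower bounds meet at 2, so that is the treewidth.

Treewidth 2.
One such decomposition:
Bags: B1 = {a, b, e}  B2 = {a, c, e}  B3 = {a, d, e}
Tree: B1–B2, B1–B3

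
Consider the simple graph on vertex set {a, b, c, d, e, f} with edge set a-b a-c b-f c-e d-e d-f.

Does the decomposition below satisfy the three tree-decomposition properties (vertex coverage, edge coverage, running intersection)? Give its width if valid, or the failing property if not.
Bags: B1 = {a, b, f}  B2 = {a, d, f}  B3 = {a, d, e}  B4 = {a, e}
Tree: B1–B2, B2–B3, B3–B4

No — vertex c appears in no bag.

A tree decomposition must satisfy three properties: every vertex lies in some bag; for every edge, both endpoints lie together in some bag; and for every vertex, the bags containing it form a connected subtree. Here vertex c appears in no bag, so the decomposition is invalid.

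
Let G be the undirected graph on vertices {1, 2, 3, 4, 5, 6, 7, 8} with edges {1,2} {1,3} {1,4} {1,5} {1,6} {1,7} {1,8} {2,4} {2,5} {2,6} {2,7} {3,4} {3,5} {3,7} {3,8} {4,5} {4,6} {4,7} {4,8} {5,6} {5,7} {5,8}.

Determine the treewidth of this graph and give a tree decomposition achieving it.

Every bag has size at most 5, so the width is 5 − 1 = 4 and tw(G) ≤ 4. For the lower bound, the 5 vertices {1, 3, 4, 5, 8} are pairwise adjacent, and any tree decomposition puts a clique entirely inside one bag — forcing width ≥ 4. The upper and lower bounds meet at 4, so that is the treewidth.

Treewidth 4.
One optimal decomposition is:
Bags: B1 = {1, 3, 4, 5, 7}  B2 = {1, 3, 4, 5, 8}  B3 = {1, 2, 4, 5, 7}  B4 = {1, 2, 4, 5, 6}
Tree: B1–B2, B1–B3, B3–B4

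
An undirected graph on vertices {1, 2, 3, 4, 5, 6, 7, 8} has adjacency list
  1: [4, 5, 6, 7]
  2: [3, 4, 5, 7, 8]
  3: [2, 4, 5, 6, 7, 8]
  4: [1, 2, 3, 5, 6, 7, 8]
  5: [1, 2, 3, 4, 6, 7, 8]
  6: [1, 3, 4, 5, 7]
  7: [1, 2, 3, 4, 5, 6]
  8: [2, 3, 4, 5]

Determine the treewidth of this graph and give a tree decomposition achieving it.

Every bag has size at most 5, so the width is 5 − 1 = 4 and tw(G) ≤ 4. For the lower bound, the 5 vertices {1, 4, 5, 6, 7} are pairwise adjacent, and any tree decomposition puts a clique entirely inside one bag — forcing width ≥ 4. Combining the bounds, tw(G) = 4.

Treewidth 4.
Bags: B1 = {2, 3, 4, 5, 7}  B2 = {3, 4, 5, 6, 7}  B3 = {1, 4, 5, 6, 7}  B4 = {2, 3, 4, 5, 8}
Tree: B1–B2, B2–B3, B1–B4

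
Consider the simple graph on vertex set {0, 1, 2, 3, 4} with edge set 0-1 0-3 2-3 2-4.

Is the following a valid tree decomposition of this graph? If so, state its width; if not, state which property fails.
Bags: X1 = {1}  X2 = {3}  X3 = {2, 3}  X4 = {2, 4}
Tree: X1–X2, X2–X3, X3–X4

A tree decomposition must satisfy three properties: every vertex lies in some bag; for every edge, both endpoints lie together in some bag; and for every vertex, the bags containing it form a connected subtree. Here vertex 0 appears in no bag, so the decomposition is invalid.

No — vertex 0 appears in no bag.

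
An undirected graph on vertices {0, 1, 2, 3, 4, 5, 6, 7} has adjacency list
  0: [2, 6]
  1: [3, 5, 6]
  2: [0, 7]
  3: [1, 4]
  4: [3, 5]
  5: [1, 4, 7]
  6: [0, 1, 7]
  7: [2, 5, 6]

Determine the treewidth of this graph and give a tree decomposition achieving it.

The largest bag has 3 vertices, giving width 2; this decomposition certifies tw(G) ≤ 2. The edges 0–2–7–6–0 form a cycle, so G is not a tree and its treewidth is at least 2. Hence tw(G) = 2 exactly.

Treewidth 2.
Bags: B1 = {0, 2, 6}  B2 = {2, 6, 7}  B3 = {1, 6, 7}  B4 = {1, 5, 7}  B5 = {1, 3, 5}  B6 = {3, 4, 5}
Tree: B1–B2, B2–B3, B3–B4, B4–B5, B5–B6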